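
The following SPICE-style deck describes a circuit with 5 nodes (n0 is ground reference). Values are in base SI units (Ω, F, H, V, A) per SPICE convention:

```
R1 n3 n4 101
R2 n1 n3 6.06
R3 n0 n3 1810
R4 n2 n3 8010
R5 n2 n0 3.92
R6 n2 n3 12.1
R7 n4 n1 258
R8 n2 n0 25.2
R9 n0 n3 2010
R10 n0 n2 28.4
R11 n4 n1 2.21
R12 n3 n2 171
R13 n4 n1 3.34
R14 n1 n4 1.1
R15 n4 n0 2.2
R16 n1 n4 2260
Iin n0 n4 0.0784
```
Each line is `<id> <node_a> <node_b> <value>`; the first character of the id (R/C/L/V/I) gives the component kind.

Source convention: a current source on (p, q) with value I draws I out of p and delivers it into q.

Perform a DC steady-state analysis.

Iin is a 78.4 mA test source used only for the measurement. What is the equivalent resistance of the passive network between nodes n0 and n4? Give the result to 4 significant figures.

Apply KCL at each of the 4 non-ground nodes and solve the resulting linear system.
Node n1: branches {R2, R7, R11, R13, R14, R16} → V_1 = 0.1513
Node n2: branches {R4, R5, R6, R8, R10, R12} → V_2 = 0.02283
Node n3: branches {R1, R2, R3, R4, R6, R9, R12} → V_3 = 0.1079
Node n4: branches {R1, R7, R11, R13, R14, R15, R16, Iin} → V_4 = 0.1557

R_eq = 1.985 Ω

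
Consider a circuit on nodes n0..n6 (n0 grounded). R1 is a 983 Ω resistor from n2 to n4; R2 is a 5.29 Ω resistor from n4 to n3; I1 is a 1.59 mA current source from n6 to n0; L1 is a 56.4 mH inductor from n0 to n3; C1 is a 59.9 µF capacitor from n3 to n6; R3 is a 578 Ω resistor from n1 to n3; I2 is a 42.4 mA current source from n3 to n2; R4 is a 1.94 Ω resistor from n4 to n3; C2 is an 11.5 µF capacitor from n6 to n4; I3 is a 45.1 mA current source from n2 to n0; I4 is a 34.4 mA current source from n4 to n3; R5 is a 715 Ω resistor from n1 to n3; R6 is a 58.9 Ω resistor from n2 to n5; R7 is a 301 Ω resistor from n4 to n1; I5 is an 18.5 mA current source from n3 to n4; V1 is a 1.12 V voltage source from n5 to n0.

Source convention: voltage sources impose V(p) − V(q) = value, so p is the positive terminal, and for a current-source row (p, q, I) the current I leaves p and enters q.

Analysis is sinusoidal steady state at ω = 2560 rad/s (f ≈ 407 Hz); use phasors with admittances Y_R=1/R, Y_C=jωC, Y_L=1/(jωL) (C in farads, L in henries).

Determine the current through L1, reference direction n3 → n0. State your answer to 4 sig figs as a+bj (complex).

Apply KCL at each of the 6 non-ground nodes and solve the resulting linear system.
Node n1: branches {R3, R5, R7} → V_1 = -0.8542-6.094j
Node n2: branches {R1, I2, I3, R6} → V_2 = 0.8578-0.3443j
Node n3: branches {R2, L1, C1, R3, I2, R4, I4, R5, I5} → V_3 = -0.8439-6.099j
Node n4: branches {R1, R2, R4, C2, I4, R7, I5} → V_4 = -0.8640-6.090j
Node n5: branches {R6, V1} → V_5 = 1.120+0.000j
Node n6: branches {I1, C1, C2} → V_6 = -0.8471-6.088j
Source currents: i(V1)=-0.004452-0.005845j

-0.04224+0.005845j A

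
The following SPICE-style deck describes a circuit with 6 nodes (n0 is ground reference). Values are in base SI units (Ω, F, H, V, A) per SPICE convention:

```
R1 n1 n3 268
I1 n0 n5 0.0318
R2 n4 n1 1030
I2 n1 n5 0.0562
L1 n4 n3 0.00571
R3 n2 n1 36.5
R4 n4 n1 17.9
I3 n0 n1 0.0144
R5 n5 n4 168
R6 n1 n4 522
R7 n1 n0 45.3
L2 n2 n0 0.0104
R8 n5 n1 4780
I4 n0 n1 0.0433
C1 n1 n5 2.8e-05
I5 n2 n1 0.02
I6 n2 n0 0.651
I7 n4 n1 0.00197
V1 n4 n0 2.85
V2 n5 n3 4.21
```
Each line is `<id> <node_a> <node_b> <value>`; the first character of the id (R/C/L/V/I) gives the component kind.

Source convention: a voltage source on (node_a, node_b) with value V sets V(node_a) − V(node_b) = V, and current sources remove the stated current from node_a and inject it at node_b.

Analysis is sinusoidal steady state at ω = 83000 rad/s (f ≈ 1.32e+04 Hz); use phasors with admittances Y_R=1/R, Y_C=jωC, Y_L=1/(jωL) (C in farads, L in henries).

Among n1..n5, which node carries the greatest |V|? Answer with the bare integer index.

Element admittances at ω=83000 rad/s:
  Y(R1) = 0.003731+0.000j S between n1,n3
  I1: injects 0.0318 A into n5 (from n0)
  Y(R2) = 0.0009709+0.000j S between n4,n1
  I2: injects 0.0562 A into n5 (from n1)
  Y(L1) = 0.000-0.002110j S between n4,n3
  Y(R3) = 0.02740+0.000j S between n2,n1
  Y(R4) = 0.05587+0.000j S between n4,n1
  I3: injects 0.0144 A into n1 (from n0)
  Y(R5) = 0.005952+0.000j S between n5,n4
  Y(R6) = 0.001916+0.000j S between n1,n4
  Y(R7) = 0.02208+0.000j S between n1,n0
  Y(L2) = 0.000-0.001158j S between n2,n0
  Y(R8) = 0.0002092+0.000j S between n5,n1
  I4: injects 0.0433 A into n1 (from n0)
  Y(C1) = 0.000+2.324j S between n1,n5
  I5: injects 0.02 A into n1 (from n2)
  I6: injects 0.651 A into n0 (from n2)
  I7: injects 0.00197 A into n1 (from n4)
  V1: constraint V(n4)−V(n0) = 2.85
  V2: constraint V(n5)−V(n3) = 4.21
Assemble and solve the 7×7 MNA system:
  V(n1)=-4.280-0.6546j  V(n2)=-28.69-1.868j  V(n3)=-8.498-0.7182j  V(n4)=2.850+0.000j  V(n5)=-4.288-0.7182j
  i(V1)=-0.4649-0.01879j  i(V2)=-0.01726+0.02371j

2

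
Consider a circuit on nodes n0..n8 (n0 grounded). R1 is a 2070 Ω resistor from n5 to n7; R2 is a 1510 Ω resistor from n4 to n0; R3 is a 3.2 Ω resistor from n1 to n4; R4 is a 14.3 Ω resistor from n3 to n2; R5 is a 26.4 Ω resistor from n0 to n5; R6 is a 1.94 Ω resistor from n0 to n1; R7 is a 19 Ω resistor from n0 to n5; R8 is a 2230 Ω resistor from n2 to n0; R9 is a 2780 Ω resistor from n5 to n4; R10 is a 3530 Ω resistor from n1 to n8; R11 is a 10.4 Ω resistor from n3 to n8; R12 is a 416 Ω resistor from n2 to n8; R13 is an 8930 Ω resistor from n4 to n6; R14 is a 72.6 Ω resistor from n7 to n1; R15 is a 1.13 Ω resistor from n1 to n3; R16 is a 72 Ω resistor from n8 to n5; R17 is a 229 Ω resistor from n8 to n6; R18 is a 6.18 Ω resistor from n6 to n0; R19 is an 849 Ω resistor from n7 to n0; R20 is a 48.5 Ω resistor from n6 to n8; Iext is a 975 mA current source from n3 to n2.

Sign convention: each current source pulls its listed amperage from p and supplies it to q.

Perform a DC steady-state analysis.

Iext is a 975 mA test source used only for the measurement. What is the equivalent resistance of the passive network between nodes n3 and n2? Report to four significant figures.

Element admittances at DC:
  Y(R1) = 0.0004831 S between n5,n7
  Y(R2) = 0.0006623 S between n4,n0
  Y(R3) = 0.3125 S between n1,n4
  Y(R4) = 0.06993 S between n3,n2
  Y(R5) = 0.03788 S between n0,n5
  Y(R6) = 0.5155 S between n0,n1
  Y(R7) = 0.05263 S between n0,n5
  Y(R8) = 0.0004484 S between n2,n0
  Y(R9) = 0.0003597 S between n5,n4
  Y(R10) = 0.0002833 S between n1,n8
  Y(R11) = 0.09615 S between n3,n8
  Y(R12) = 0.002404 S between n2,n8
  Y(R13) = 0.0001120 S between n4,n6
  Y(R14) = 0.01377 S between n7,n1
  Y(R15) = 0.8850 S between n1,n3
  Y(R16) = 0.01389 S between n8,n5
  Y(R17) = 0.004367 S between n8,n6
  Y(R18) = 0.1618 S between n6,n0
  Y(R19) = 0.001178 S between n7,n0
  Y(R20) = 0.02062 S between n6,n8
  Iext: injects 0.975 A into n2 (from n3)
Assemble and solve the 8×8 MNA system:
  V(n1)=-0.02538  V(n2)=13.36  V(n3)=-0.04035  V(n4)=-0.02525  V(n5)=0.02793  V(n6)=0.02846  V(n7)=-0.02178  V(n8)=0.2130

R_eq = 13.75 Ω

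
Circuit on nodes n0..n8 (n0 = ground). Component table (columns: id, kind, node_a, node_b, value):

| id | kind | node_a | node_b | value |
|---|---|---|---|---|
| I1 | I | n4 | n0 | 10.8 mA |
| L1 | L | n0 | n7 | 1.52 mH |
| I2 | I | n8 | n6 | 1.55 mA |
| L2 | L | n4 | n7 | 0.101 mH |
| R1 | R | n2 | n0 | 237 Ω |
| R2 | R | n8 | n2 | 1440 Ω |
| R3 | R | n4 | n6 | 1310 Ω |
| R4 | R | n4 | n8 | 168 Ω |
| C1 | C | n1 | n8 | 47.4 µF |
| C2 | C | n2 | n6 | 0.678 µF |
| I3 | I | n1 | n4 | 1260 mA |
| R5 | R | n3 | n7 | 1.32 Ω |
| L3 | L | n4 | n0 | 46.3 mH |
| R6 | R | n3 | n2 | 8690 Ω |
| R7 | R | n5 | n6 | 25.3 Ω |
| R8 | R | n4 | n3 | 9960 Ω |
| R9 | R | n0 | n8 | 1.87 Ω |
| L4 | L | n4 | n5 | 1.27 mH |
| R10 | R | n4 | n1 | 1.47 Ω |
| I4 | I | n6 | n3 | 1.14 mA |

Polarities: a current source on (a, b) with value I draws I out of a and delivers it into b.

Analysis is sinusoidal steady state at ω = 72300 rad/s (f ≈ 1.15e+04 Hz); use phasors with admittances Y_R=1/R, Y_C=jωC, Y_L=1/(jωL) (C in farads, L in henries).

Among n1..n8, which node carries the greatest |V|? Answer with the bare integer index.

4

Element admittances at ω=72300 rad/s:
  I1: injects 0.0108 A into n0 (from n4)
  Y(L1) = 0.000-0.009100j S between n0,n7
  I2: injects 0.00155 A into n6 (from n8)
  Y(L2) = 0.000-0.1369j S between n4,n7
  Y(R1) = 0.004219+0.000j S between n2,n0
  Y(R2) = 0.0006944+0.000j S between n8,n2
  Y(R3) = 0.0007634+0.000j S between n4,n6
  Y(R4) = 0.005952+0.000j S between n4,n8
  Y(C1) = 0.000+3.427j S between n1,n8
  Y(C2) = 0.000+0.04902j S between n2,n6
  I3: injects 1.26 A into n4 (from n1)
  Y(R5) = 0.7576+0.000j S between n3,n7
  Y(L3) = 0.000-0.0002987j S between n4,n0
  Y(R6) = 0.0001151+0.000j S between n3,n2
  Y(R7) = 0.03953+0.000j S between n5,n6
  Y(R8) = 0.0001004+0.000j S between n4,n3
  Y(R9) = 0.5348+0.000j S between n0,n8
  Y(L4) = 0.000-0.01089j S between n4,n5
  Y(R10) = 0.6803+0.000j S between n4,n1
  I4: injects 0.00114 A into n3 (from n6)
Assemble and solve the 8×8 MNA system:
  V(n1)=-0.02791+0.04021j  V(n2)=1.460-0.3308j  V(n3)=1.674+0.06906j  V(n4)=1.783+0.06549j  V(n5)=1.590-0.5304j  V(n6)=1.426-0.4771j  V(n7)=1.672+0.06912j  V(n8)=-0.03293+0.03206j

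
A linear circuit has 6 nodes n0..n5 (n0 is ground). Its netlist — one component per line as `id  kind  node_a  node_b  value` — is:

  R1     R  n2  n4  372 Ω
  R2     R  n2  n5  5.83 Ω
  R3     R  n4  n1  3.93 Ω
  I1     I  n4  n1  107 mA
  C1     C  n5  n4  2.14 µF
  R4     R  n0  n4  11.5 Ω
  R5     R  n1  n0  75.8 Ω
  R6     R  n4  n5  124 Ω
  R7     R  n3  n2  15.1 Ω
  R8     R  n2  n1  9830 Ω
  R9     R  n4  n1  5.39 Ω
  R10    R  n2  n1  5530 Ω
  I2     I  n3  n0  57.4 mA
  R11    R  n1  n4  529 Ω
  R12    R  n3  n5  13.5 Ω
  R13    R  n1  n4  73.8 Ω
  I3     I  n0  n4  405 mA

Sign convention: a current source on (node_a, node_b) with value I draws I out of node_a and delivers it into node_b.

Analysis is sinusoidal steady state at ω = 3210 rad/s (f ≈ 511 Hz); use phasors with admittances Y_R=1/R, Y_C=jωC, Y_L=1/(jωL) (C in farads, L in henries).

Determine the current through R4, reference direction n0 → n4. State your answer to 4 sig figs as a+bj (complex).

Element admittances at ω=3210 rad/s:
  Y(R1) = 0.002688+0.000j S between n2,n4
  Y(R2) = 0.1715+0.000j S between n2,n5
  Y(R3) = 0.2545+0.000j S between n4,n1
  I1: injects 0.107 A into n1 (from n4)
  Y(C1) = 0.000+0.006869j S between n5,n4
  Y(R4) = 0.08696+0.000j S between n0,n4
  Y(R5) = 0.01319+0.000j S between n1,n0
  Y(R6) = 0.008065+0.000j S between n4,n5
  Y(R7) = 0.06623+0.000j S between n3,n2
  Y(R8) = 0.0001017+0.000j S between n2,n1
  Y(R9) = 0.1855+0.000j S between n4,n1
  Y(R10) = 0.0001808+0.000j S between n2,n1
  I2: injects 0.0574 A into n0 (from n3)
  Y(R11) = 0.001890+0.000j S between n1,n4
  Y(R12) = 0.07407+0.000j S between n3,n5
  Y(R13) = 0.01355+0.000j S between n1,n4
  I3: injects 0.405 A into n4 (from n0)
Assemble and solve the 5×5 MNA system:
  V(n1)=3.583+0.001206j  V(n2)=-0.3501+2.296j  V(n3)=-0.7189+2.314j  V(n4)=3.454-0.0001830j  V(n5)=-0.2738+2.329j

-0.3003+1.591e-05j A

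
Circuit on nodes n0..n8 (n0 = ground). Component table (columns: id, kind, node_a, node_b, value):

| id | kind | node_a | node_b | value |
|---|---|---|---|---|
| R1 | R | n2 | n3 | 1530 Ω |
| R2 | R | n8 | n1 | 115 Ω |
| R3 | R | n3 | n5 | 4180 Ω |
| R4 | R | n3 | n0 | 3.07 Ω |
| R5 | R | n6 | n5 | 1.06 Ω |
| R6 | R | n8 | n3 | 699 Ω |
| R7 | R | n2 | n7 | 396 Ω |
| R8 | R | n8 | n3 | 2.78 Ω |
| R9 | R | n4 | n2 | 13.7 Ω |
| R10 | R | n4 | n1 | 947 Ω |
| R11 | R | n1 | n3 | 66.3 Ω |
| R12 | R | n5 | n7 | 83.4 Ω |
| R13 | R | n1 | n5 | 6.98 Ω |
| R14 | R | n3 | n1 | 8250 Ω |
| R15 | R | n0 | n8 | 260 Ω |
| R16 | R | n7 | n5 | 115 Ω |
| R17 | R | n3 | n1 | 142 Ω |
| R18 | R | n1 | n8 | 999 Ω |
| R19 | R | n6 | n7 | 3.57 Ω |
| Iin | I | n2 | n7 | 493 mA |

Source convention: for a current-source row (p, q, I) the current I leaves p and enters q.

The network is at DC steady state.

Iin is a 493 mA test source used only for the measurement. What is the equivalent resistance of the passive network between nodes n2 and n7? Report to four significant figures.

R_eq = 239.5 Ω

MNA unknowns: 8 node voltages V₁..V_8
R1: Y=0.0006536 on G[2,3]
R2: Y=0.008696 on G[8,1]
R3: Y=0.0002392 on G[3,5]
R4: Y=0.3257 on G[3,0]
R5: Y=0.9434 on G[6,5]
R6: Y=0.001431 on G[8,3]
R7: Y=0.002525 on G[2,7]
R8: Y=0.3597 on G[8,3]
R9: Y=0.07299 on G[4,2]
R10: Y=0.001056 on G[4,1]
R11: Y=0.01508 on G[1,3]
R12: Y=0.01199 on G[5,7]
R13: Y=0.1433 on G[1,5]
R14: Y=0.0001212 on G[3,1]
R15: Y=0.003846 on G[0,8]
R16: Y=0.008696 on G[7,5]
R17: Y=0.007042 on G[3,1]
R18: Y=0.001001 on G[1,8]
R19: Y=0.2801 on G[6,7]
Iin: z[2]−=0.493, z[7]+=0.493
solve → V1=2.314, V2=-113.6, V3=-0.0006991, V4=-111.9, V5=3.668, V6=3.856, V7=4.491, V8=0.05921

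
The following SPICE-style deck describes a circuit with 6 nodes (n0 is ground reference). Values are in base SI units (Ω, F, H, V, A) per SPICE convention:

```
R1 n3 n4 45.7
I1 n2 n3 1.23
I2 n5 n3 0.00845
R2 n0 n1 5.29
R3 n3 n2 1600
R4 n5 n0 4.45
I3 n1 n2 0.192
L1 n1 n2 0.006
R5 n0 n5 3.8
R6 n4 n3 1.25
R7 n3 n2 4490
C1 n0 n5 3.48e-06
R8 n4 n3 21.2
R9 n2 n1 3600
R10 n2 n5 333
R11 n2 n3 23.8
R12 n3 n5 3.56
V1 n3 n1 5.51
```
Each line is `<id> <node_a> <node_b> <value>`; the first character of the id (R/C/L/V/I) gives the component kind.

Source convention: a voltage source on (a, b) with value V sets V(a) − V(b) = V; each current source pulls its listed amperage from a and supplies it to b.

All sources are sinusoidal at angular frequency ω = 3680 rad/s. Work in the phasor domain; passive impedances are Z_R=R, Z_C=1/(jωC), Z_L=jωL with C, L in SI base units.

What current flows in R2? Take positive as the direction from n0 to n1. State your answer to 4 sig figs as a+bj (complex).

0.4908-0.005919j A

Apply KCL at each of the 5 non-ground nodes and solve the resulting linear system.
Node n1: branches {R2, I3, L1, R9, V1} → V_1 = -2.596+0.03131j
Node n2: branches {I1, R3, I3, L1, R7, R9, R10, R11} → V_2 = -11.32-8.540j
Node n3: branches {R1, I1, I2, R3, R6, R7, R8, R11, R12, V1} → V_3 = 2.914+0.03131j
Node n4: branches {R1, R6, R8} → V_4 = 2.914+0.03131j
Node n5: branches {I2, R4, R5, C1, R10, R12} → V_5 = 1.005-0.03851j
Source currents: i(V1)=0.09187-0.3870j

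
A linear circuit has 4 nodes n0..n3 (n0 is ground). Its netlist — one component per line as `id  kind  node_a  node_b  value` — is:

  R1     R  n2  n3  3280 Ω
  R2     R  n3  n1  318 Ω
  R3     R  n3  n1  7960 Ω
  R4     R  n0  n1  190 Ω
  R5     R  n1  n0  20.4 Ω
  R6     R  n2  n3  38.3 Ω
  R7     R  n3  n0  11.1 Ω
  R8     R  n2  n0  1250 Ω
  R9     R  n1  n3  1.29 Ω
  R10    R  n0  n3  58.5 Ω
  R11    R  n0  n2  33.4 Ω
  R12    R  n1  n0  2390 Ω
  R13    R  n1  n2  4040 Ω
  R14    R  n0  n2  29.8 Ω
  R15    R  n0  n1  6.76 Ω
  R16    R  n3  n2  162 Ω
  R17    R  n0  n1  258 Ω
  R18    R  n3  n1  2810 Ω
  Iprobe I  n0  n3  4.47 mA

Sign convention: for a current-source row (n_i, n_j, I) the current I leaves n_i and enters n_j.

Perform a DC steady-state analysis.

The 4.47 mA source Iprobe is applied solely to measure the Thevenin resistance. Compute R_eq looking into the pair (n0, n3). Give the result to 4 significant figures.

R_eq = 3.424 Ω

Element admittances at DC:
  Y(R1) = 0.0003049 S between n2,n3
  Y(R2) = 0.003145 S between n3,n1
  Y(R3) = 0.0001256 S between n3,n1
  Y(R4) = 0.005263 S between n0,n1
  Y(R5) = 0.04902 S between n1,n0
  Y(R6) = 0.02611 S between n2,n3
  Y(R7) = 0.09009 S between n3,n0
  Y(R8) = 0.0008000 S between n2,n0
  Y(R9) = 0.7752 S between n1,n3
  Y(R10) = 0.01709 S between n0,n3
  Y(R11) = 0.02994 S between n0,n2
  Y(R12) = 0.0004184 S between n1,n0
  Y(R13) = 0.0002475 S between n1,n2
  Y(R14) = 0.03356 S between n0,n2
  Y(R15) = 0.1479 S between n0,n1
  Y(R16) = 0.006173 S between n3,n2
  Y(R17) = 0.003876 S between n0,n1
  Y(R18) = 0.0003559 S between n3,n1
  Iprobe: injects 0.00447 A into n3 (from n0)
Assemble and solve the 3×3 MNA system:
  V(n1)=0.01209  V(n2)=0.005165  V(n3)=0.01530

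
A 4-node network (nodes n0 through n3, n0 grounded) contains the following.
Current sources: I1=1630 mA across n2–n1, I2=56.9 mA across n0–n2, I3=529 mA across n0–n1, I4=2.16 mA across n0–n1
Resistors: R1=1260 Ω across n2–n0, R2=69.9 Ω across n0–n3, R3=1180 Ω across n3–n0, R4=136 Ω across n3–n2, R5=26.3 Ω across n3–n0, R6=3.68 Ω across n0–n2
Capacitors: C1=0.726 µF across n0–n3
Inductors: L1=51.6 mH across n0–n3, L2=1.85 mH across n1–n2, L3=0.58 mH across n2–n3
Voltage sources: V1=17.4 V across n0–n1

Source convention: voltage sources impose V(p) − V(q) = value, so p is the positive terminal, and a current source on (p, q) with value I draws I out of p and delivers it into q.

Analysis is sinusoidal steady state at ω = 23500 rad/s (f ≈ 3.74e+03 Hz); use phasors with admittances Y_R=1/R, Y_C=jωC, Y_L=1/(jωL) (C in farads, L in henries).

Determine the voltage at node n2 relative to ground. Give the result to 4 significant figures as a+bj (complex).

Element admittances at ω=23500 rad/s:
  I1: injects 1.63 A into n1 (from n2)
  Y(R1) = 0.0007937+0.000j S between n2,n0
  Y(C1) = 0.000+0.01706j S between n0,n3
  Y(R2) = 0.01431+0.000j S between n0,n3
  Y(R3) = 0.0008475+0.000j S between n3,n0
  I2: injects 0.0569 A into n2 (from n0)
  I3: injects 0.529 A into n1 (from n0)
  I4: injects 0.00216 A into n1 (from n0)
  Y(L1) = 0.000-0.0008247j S between n0,n3
  Y(R4) = 0.007353+0.000j S between n3,n2
  Y(R5) = 0.03802+0.000j S between n3,n0
  Y(L2) = 0.000-0.02300j S between n1,n2
  Y(L3) = 0.000-0.07337j S between n2,n3
  Y(R6) = 0.2717+0.000j S between n0,n2
  V1: constraint V(n0)−V(n1) = 17.4
Assemble and solve the 4×4 MNA system:
  V(n1)=-17.40+0.000j  V(n2)=-5.032+0.5790j  V(n3)=-3.032+3.308j
  i(V1)=-2.174+0.2845j

-5.032+0.5790j V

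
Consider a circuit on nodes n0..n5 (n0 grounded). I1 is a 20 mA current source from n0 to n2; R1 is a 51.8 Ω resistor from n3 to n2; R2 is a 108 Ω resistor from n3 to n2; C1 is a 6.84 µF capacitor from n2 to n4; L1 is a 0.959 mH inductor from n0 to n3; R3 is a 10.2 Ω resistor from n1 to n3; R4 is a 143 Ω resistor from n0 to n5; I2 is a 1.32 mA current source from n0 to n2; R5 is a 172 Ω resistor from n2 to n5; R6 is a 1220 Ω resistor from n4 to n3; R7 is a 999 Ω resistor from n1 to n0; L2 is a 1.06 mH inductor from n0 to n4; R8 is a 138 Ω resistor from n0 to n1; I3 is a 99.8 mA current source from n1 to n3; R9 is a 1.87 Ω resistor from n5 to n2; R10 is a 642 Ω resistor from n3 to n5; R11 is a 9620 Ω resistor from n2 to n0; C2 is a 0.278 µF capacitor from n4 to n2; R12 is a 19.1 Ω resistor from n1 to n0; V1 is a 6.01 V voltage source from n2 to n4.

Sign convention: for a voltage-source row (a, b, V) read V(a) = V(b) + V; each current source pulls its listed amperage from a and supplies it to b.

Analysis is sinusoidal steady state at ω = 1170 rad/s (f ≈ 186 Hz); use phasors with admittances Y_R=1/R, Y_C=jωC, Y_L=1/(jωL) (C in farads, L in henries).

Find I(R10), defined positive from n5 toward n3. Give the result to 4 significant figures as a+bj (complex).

0.009141-0.0007575j A

MNA unknowns: 5 node voltages V₁..V_5 plus 1 source current (V1)
I1: z[0]−=0.02, z[2]+=0.02
R1: Y=0.01931+0.000j on G[3,2]
R2: Y=0.009259+0.000j on G[3,2]
C1: Y=0.000+0.008003j on G[2,4]
L1: Y=0.000-0.8912j on G[0,3]
R3: Y=0.09804+0.000j on G[1,3]
R4: Y=0.006993+0.000j on G[0,5]
I2: z[0]−=0.00132, z[2]+=0.00132
R5: Y=0.005814+0.000j on G[2,5]
R6: Y=0.0008197+0.000j on G[4,3]
R7: Y=0.001001+0.000j on G[1,0]
L2: Y=0.000-0.8063j on G[0,4]
R8: Y=0.007246+0.000j on G[0,1]
I3: z[1]−=0.0998, z[3]+=0.0998
R9: Y=0.5348+0.000j on G[5,2]
R10: Y=0.001558+0.000j on G[3,5]
R11: Y=0.0001040+0.000j on G[2,0]
C2: Y=0.000+0.0003253j on G[4,2]
R12: Y=0.05236+0.000j on G[1,0]
V1: row V2−V4=6.01, i_V1 at 2,4
solve → V1=-0.6123+0.1501j, V2=5.989-0.2480j, V3=0.02724+0.2429j, V4=-0.02097-0.2480j, V5=5.896-0.2434j
aux → i_V1=-0.2000-0.03354j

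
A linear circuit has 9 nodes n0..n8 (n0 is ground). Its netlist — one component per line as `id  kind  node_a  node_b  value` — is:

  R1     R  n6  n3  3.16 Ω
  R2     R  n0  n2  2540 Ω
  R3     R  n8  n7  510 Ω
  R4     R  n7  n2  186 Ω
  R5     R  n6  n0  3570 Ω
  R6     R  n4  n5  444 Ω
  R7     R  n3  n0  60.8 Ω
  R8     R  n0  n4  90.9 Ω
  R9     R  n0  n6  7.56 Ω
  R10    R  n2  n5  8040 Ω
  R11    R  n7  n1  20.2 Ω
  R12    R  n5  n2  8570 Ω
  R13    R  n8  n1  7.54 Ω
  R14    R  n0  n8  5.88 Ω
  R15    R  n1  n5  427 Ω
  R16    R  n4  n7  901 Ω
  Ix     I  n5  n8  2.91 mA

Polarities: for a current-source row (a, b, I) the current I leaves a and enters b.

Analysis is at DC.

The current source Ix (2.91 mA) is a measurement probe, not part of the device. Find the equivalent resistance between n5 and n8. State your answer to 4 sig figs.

Element admittances at DC:
  Y(R1) = 0.3165 S between n6,n3
  Y(R2) = 0.0003937 S between n0,n2
  Y(R3) = 0.001961 S between n8,n7
  Y(R4) = 0.005376 S between n7,n2
  Y(R5) = 0.0002801 S between n6,n0
  Y(R6) = 0.002252 S between n4,n5
  Y(R7) = 0.01645 S between n3,n0
  Y(R8) = 0.01100 S between n0,n4
  Y(R9) = 0.1323 S between n0,n6
  Y(R10) = 0.0001244 S between n2,n5
  Y(R11) = 0.04950 S between n7,n1
  Y(R12) = 0.0001167 S between n5,n2
  Y(R13) = 0.1326 S between n8,n1
  Y(R14) = 0.1701 S between n0,n8
  Y(R15) = 0.002342 S between n1,n5
  Y(R16) = 0.001110 S between n4,n7
  Ix: injects 0.00291 A into n8 (from n5)
Assemble and solve the 8×8 MNA system:
  V(n1)=-0.006223  V(n2)=-0.03553  V(n3)=0.000  V(n4)=-0.1035  V(n5)=-0.6548  V(n6)=0.000  V(n7)=-0.01036  V(n8)=0.006776

R_eq = 227.4 Ω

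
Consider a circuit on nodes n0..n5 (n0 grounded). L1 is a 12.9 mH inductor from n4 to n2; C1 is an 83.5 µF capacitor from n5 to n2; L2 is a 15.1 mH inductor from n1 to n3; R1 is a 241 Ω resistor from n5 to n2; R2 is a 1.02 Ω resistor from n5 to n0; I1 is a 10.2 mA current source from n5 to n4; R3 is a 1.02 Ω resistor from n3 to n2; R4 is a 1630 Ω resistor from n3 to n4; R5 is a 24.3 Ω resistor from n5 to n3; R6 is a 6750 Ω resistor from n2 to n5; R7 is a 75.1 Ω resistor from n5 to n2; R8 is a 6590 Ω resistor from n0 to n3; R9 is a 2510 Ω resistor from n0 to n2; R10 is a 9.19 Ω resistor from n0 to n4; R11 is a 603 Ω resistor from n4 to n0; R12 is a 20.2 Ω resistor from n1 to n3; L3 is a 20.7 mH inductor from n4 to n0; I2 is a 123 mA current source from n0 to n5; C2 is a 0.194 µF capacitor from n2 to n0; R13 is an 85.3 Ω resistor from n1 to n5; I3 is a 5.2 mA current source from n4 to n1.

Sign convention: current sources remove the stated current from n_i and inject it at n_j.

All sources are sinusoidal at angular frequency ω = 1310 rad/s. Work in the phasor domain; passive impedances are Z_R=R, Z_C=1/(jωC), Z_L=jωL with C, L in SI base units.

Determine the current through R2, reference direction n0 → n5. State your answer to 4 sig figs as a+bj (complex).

-0.1159-0.005160j A

Element admittances at ω=1310 rad/s:
  Y(L1) = 0.000-0.05918j S between n4,n2
  Y(C1) = 0.000+0.1094j S between n5,n2
  Y(L2) = 0.000-0.05055j S between n1,n3
  Y(R1) = 0.004149+0.000j S between n5,n2
  Y(R2) = 0.9804+0.000j S between n5,n0
  I1: injects 0.0102 A into n4 (from n5)
  Y(R3) = 0.9804+0.000j S between n3,n2
  Y(R4) = 0.0006135+0.000j S between n3,n4
  Y(R5) = 0.04115+0.000j S between n5,n3
  Y(R6) = 0.0001481+0.000j S between n2,n5
  Y(R7) = 0.01332+0.000j S between n5,n2
  Y(R8) = 0.0001517+0.000j S between n0,n3
  Y(R9) = 0.0003984+0.000j S between n0,n2
  Y(R10) = 0.1088+0.000j S between n0,n4
  Y(R11) = 0.001658+0.000j S between n4,n0
  Y(R12) = 0.04950+0.000j S between n1,n3
  Y(L3) = 0.000-0.03688j S between n4,n0
  I2: injects 0.123 A into n5 (from n0)
  Y(C2) = 0.000+0.0002541j S between n2,n0
  Y(R13) = 0.01172+0.000j S between n1,n5
  I3: injects 0.0052 A into n1 (from n4)
Assemble and solve the 5×5 MNA system:
  V(n1)=0.2075+0.04570j  V(n2)=0.1593+0.009079j  V(n3)=0.1616+0.008441j  V(n4)=0.07099-0.02342j  V(n5)=0.1183+0.005263j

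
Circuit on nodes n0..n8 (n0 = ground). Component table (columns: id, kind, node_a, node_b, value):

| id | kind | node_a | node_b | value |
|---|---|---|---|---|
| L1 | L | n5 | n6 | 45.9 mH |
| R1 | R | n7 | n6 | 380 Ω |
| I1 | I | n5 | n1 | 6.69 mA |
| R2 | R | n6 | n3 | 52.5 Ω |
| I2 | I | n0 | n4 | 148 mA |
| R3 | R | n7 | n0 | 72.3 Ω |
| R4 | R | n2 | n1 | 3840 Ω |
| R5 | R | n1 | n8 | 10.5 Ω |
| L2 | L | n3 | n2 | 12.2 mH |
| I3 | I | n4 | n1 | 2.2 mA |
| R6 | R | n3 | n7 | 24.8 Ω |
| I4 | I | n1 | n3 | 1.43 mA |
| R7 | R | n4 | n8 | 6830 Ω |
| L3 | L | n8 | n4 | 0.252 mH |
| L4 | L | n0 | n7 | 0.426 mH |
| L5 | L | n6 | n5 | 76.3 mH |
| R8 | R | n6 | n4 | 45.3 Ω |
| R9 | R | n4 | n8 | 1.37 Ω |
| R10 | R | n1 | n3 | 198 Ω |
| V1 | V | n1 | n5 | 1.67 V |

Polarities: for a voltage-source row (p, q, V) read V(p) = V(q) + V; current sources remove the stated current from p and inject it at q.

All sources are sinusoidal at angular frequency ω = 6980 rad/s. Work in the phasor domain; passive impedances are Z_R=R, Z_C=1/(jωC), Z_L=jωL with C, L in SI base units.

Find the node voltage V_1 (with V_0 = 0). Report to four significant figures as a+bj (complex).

MNA unknowns: 8 node voltages V₁..V_8 plus 1 source current (V1)
L1: Y=0.000-0.003121j on G[5,6]
R1: Y=0.002632+0.000j on G[7,6]
I1: z[5]−=0.00669, z[1]+=0.00669
R2: Y=0.01905+0.000j on G[6,3]
I2: z[0]−=0.148, z[4]+=0.148
R3: Y=0.01383+0.000j on G[7,0]
R4: Y=0.0002604+0.000j on G[2,1]
R5: Y=0.09524+0.000j on G[1,8]
L2: Y=0.000-0.01174j on G[3,2]
I3: z[4]−=0.0022, z[1]+=0.0022
R6: Y=0.04032+0.000j on G[3,7]
I4: z[1]−=0.00143, z[3]+=0.00143
R7: Y=0.0001464+0.000j on G[4,8]
L3: Y=0.000-0.5685j on G[8,4]
L4: Y=0.000-0.3363j on G[0,7]
L5: Y=0.000-0.001878j on G[6,5]
R8: Y=0.02208+0.000j on G[6,4]
R9: Y=0.7299+0.000j on G[4,8]
R10: Y=0.005051+0.000j on G[1,3]
V1: row V1−V5=1.67, i_V1 at 1,5
solve → V1=11.53+0.8539j, V2=3.193+0.6302j, V3=3.198+0.4454j, V4=12.05+0.7767j, V5=9.856+0.8539j, V6=7.533+0.3468j, V7=0.01807+0.4393j, V8=12.01+0.7542j
aux → i_V1=0.009225-0.01161j

11.53+0.8539j V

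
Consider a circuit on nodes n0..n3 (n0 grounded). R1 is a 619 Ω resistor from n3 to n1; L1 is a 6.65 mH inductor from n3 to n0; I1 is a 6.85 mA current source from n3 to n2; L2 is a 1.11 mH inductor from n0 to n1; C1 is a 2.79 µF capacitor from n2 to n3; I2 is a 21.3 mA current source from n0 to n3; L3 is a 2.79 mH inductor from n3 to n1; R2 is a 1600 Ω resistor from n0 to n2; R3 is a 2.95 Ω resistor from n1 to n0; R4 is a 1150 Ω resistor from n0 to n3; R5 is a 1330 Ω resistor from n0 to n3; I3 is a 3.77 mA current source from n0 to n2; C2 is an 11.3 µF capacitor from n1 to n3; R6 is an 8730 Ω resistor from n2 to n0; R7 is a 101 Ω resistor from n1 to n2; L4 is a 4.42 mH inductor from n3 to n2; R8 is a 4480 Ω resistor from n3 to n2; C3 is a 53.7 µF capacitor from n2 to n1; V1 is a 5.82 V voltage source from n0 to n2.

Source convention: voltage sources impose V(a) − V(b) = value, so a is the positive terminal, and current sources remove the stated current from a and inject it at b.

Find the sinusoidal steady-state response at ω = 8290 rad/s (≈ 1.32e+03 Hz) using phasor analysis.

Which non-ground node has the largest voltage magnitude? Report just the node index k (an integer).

MNA unknowns: 3 node voltages V₁..V_3 plus 1 source current (V1)
R1: Y=0.001616+0.000j on G[3,1]
L1: Y=0.000-0.01814j on G[3,0]
I1: z[3]−=0.00685, z[2]+=0.00685
L2: Y=0.000-0.1087j on G[0,1]
C1: Y=0.000+0.02313j on G[2,3]
I2: z[0]−=0.0213, z[3]+=0.0213
L3: Y=0.000-0.04324j on G[3,1]
R2: Y=0.0006250+0.000j on G[0,2]
R3: Y=0.3390+0.000j on G[1,0]
R4: Y=0.0008696+0.000j on G[0,3]
R5: Y=0.0007519+0.000j on G[0,3]
I3: z[0]−=0.00377, z[2]+=0.00377
C2: Y=0.000+0.09368j on G[1,3]
R6: Y=0.0001145+0.000j on G[2,0]
R7: Y=0.009901+0.000j on G[1,2]
L4: Y=0.000-0.02729j on G[3,2]
R8: Y=0.0002232+0.000j on G[3,2]
C3: Y=0.000+0.4452j on G[2,1]
V1: row V0−V2=5.82, i_V1 at 0,2
solve → V1=-3.585-4.161j, V2=-5.820+0.000j, V3=-4.782-8.309j
aux → i_V1=-1.855-0.9478j

3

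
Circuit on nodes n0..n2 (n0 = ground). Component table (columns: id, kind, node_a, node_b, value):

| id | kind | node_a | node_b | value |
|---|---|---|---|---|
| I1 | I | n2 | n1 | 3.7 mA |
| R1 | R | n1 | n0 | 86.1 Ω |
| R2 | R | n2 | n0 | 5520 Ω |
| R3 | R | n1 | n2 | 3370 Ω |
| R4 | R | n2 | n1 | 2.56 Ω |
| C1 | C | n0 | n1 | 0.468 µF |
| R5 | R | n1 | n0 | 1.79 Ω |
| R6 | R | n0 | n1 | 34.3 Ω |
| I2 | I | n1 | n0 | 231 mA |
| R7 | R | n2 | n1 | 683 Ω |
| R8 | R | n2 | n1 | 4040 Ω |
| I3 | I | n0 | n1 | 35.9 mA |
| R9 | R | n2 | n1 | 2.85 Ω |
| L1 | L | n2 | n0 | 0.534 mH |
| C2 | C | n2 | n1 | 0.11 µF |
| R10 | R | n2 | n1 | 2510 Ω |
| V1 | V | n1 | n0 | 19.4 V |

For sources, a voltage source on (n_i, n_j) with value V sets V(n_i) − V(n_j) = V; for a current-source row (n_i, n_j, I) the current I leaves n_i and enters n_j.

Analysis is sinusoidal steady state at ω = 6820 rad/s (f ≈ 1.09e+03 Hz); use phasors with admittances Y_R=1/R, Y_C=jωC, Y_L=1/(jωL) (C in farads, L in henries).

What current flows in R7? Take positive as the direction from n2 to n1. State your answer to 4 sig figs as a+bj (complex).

-0.003410+0.009227j A

MNA unknowns: 2 node voltages V₁..V_2 plus 1 source current (V1)
I1: z[2]−=0.0037, z[1]+=0.0037
R1: Y=0.01161+0.000j on G[1,0]
R2: Y=0.0001812+0.000j on G[2,0]
R3: Y=0.0002967+0.000j on G[1,2]
R4: Y=0.3906+0.000j on G[2,1]
C1: Y=0.000+0.003192j on G[0,1]
R5: Y=0.5587+0.000j on G[1,0]
R6: Y=0.02915+0.000j on G[0,1]
I2: z[1]−=0.231, z[0]+=0.231
R7: Y=0.001464+0.000j on G[2,1]
R8: Y=0.0002475+0.000j on G[2,1]
I3: z[0]−=0.0359, z[1]+=0.0359
R9: Y=0.3509+0.000j on G[2,1]
L1: Y=0.000-0.2746j on G[2,0]
C2: Y=0.000+0.0007502j on G[2,1]
R10: Y=0.0003984+0.000j on G[2,1]
V1: row V1−V0=19.4, i_V1 at 1,0
solve → V1=19.40+0.000j, V2=17.07+6.302j
aux → i_V1=-13.56+4.624j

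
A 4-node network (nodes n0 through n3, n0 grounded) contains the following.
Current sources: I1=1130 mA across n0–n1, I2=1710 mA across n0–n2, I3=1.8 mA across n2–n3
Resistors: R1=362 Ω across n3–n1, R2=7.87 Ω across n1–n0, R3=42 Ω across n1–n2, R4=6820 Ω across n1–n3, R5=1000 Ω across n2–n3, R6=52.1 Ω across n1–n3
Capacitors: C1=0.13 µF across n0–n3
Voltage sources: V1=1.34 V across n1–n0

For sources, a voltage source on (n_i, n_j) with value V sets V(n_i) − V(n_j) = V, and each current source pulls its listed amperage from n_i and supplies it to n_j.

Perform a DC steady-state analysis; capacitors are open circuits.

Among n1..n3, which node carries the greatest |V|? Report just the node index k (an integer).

MNA unknowns: 3 node voltages V₁..V_3 plus 1 source current (V1)
I1: z[0]−=1.13, z[1]+=1.13
R1: Y=0.002762 on G[3,1]
R2: Y=0.1271 on G[1,0]
R3: Y=0.02381 on G[1,2]
I2: z[0]−=1.71, z[2]+=1.71
R4: Y=0.0001466 on G[1,3]
I3: z[2]−=0.0018, z[3]+=0.0018
R5: Y=0.001000 on G[2,3]
C1: Y=0.000 on G[0,3]
R6: Y=0.01919 on G[1,3]
V1: row V1−V0=1.34, i_V1 at 1,0
solve → V1=1.340, V2=70.32, V3=4.404
aux → i_V1=2.670

2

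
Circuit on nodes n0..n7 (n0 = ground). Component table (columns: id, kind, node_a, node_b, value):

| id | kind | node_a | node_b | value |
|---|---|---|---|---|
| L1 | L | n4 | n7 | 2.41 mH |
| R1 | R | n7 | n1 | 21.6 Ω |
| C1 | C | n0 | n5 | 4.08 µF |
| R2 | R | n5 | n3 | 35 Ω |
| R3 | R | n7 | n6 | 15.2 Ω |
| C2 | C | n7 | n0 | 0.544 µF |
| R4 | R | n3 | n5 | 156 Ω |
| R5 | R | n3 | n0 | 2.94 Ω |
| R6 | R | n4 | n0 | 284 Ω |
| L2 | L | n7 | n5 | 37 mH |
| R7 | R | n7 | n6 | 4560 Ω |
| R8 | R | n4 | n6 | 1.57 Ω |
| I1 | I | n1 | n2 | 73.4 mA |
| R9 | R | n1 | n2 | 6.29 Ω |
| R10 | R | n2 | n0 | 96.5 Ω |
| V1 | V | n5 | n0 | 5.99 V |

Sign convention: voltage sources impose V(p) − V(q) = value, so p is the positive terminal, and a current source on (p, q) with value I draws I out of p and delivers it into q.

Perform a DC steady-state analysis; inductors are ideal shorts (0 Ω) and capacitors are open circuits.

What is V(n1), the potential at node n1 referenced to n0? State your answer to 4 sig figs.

Apply KCL at each of the 7 non-ground nodes and solve the resulting linear system.
Node n1: branches {R1, I1, R9} → V_1 = 4.870
Node n2: branches {I1, R9, R10} → V_2 = 5.005
Node n3: branches {R2, R4, R5} → V_3 = 0.5586
Node n4: branches {L1, R6, R8} → V_4 = 5.990
Node n5: branches {C1, R2, R4, L2, V1} → V_5 = 5.990
Node n6: branches {R3, R7, R8} → V_6 = 5.990
Node n7: branches {L1, R1, R3, C2, L2, R7} → V_7 = 5.990
Source currents: i(L1)=-0.02109, i(L2)=-0.07296, i(V1)=-0.2630

4.870 V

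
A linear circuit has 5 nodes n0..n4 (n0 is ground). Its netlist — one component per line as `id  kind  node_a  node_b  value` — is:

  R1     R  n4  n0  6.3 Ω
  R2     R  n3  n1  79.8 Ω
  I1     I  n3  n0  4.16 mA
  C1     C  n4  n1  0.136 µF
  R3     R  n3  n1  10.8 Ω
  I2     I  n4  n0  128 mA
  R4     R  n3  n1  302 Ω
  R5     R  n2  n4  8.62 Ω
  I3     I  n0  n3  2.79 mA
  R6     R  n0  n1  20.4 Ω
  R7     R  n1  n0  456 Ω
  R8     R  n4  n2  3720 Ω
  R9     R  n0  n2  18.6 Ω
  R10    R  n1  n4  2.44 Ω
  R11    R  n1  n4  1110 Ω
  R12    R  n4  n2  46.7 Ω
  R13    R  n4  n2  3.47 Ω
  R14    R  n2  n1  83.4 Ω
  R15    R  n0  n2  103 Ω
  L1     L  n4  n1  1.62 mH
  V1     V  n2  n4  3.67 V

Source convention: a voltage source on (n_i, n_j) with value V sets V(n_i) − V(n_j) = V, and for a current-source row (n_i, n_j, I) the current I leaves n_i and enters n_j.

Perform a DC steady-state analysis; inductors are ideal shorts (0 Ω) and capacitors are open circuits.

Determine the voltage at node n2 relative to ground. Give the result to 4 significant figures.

2.345 V

MNA unknowns: 4 node voltages V₁..V_4 plus 2 source currents (L1, V1)
R1: Y=0.1587 on G[4,0]
R2: Y=0.01253 on G[3,1]
I1: z[3]−=0.00416, z[0]+=0.00416
C1: Y=0.000 on G[4,1]
R3: Y=0.09259 on G[3,1]
I2: z[4]−=0.128, z[0]+=0.128
R4: Y=0.003311 on G[3,1]
R5: Y=0.1160 on G[2,4]
I3: z[0]−=0.00279, z[3]+=0.00279
R6: Y=0.04902 on G[0,1]
R7: Y=0.002193 on G[1,0]
R8: Y=0.0002688 on G[4,2]
R9: Y=0.05376 on G[0,2]
R10: Y=0.4098 on G[1,4]
R11: Y=0.0009009 on G[1,4]
R12: Y=0.02141 on G[4,2]
R13: Y=0.2882 on G[4,2]
R14: Y=0.01199 on G[2,1]
R15: Y=0.009709 on G[0,2]
L1: row V4−V1=0, i_L1 at 4,1
V1: row V2−V4=3.67, i_V1 at 2,4
solve → V1=-1.325, V2=2.345, V3=-1.338, V4=-1.325
aux → i_L1=-0.1105, i_V1=-1.756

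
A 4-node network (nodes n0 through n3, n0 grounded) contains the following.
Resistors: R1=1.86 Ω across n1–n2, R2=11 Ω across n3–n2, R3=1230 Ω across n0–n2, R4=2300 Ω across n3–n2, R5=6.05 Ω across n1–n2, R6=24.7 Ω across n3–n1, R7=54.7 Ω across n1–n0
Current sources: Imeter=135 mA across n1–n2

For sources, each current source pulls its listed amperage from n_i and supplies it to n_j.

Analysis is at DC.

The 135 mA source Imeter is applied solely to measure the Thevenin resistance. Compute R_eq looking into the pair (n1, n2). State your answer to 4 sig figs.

R_eq = 1.367 Ω

Apply KCL at each of the 3 non-ground nodes and solve the resulting linear system.
Node n1: branches {R1, R5, R6, R7, Imeter} → V_1 = -0.007855
Node n2: branches {R1, R2, R3, R4, R5, Imeter} → V_2 = 0.1766
Node n3: branches {R2, R4, R6} → V_3 = 0.1200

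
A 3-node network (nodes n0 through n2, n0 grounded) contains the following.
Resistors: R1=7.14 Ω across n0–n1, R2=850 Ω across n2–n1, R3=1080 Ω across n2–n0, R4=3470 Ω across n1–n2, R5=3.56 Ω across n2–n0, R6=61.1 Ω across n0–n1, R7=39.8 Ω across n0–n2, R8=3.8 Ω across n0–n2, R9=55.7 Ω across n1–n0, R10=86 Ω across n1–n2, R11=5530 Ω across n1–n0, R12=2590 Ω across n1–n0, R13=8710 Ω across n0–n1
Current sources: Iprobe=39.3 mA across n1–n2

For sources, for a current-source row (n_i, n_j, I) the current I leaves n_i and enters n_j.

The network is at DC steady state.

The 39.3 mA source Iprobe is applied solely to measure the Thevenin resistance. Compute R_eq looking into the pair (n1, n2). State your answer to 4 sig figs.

Element admittances at DC:
  Y(R1) = 0.1401 S between n0,n1
  Y(R2) = 0.001176 S between n2,n1
  Y(R3) = 0.0009259 S between n2,n0
  Y(R4) = 0.0002882 S between n1,n2
  Y(R5) = 0.2809 S between n2,n0
  Y(R6) = 0.01637 S between n0,n1
  Y(R7) = 0.02513 S between n0,n2
  Y(R8) = 0.2632 S between n0,n2
  Y(R9) = 0.01795 S between n1,n0
  Y(R10) = 0.01163 S between n1,n2
  Y(R11) = 0.0001808 S between n1,n0
  Y(R12) = 0.0003861 S between n1,n0
  Y(R13) = 0.0001148 S between n0,n1
  Iprobe: injects 0.0393 A into n2 (from n1)
Assemble and solve the 2×2 MNA system:
  V(n1)=-0.2045  V(n2)=0.06280

R_eq = 6.802 Ω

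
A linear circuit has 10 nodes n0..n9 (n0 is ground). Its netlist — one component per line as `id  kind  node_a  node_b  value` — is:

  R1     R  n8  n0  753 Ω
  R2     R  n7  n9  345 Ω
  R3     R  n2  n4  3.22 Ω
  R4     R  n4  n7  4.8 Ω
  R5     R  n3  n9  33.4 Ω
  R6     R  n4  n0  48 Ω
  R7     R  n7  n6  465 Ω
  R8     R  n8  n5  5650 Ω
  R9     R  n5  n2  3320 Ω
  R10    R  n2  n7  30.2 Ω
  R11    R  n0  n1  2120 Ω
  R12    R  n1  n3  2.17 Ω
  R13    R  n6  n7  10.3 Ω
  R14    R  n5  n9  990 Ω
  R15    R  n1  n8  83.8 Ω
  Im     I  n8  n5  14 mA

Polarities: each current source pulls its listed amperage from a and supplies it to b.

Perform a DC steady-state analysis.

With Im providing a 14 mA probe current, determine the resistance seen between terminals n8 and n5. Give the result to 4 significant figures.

R_eq = 752.5 Ω

Element admittances at DC:
  Y(R1) = 0.001328 S between n8,n0
  Y(R2) = 0.002899 S between n7,n9
  Y(R3) = 0.3106 S between n2,n4
  Y(R4) = 0.2083 S between n4,n7
  Y(R5) = 0.02994 S between n3,n9
  Y(R6) = 0.02083 S between n4,n0
  Y(R7) = 0.002151 S between n7,n6
  Y(R8) = 0.0001770 S between n8,n5
  Y(R9) = 0.0003012 S between n5,n2
  Y(R10) = 0.03311 S between n2,n7
  Y(R11) = 0.0004717 S between n0,n1
  Y(R12) = 0.4608 S between n1,n3
  Y(R13) = 0.09709 S between n6,n7
  Y(R14) = 0.001010 S between n5,n9
  Y(R15) = 0.01193 S between n1,n8
  Im: injects 0.014 A into n5 (from n8)
Assemble and solve the 9×9 MNA system:
  V(n1)=-0.4985  V(n2)=0.1060  V(n3)=-0.4766  V(n4)=0.09822  V(n5)=9.171  V(n6)=0.09645  V(n7)=0.09645  V(n8)=-1.364  V(n9)=-0.1396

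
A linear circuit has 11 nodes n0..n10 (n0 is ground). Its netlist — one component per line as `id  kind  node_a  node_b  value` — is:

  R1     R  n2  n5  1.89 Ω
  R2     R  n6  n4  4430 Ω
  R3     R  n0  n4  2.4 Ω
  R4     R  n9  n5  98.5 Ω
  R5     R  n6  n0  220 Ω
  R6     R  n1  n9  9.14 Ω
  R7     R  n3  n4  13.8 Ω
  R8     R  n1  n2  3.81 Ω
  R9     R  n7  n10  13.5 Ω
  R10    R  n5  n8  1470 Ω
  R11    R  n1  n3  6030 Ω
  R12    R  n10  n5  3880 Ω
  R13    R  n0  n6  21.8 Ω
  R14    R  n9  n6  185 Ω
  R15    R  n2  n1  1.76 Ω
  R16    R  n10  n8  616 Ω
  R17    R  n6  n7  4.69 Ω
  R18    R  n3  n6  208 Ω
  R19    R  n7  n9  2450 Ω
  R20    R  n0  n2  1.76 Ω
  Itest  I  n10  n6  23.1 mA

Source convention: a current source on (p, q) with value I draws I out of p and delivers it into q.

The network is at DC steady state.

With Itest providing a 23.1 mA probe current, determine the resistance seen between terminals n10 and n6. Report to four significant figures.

Apply KCL at each of the 10 non-ground nodes and solve the resulting linear system.
Node n1: branches {R6, R8, R11, R15} → V_1 = -0.0005554
Node n2: branches {R1, R8, R15, R20} → V_2 = -0.0005416
Node n3: branches {R7, R11, R18} → V_3 = 0.0004041
Node n4: branches {R2, R3, R7} → V_4 = 6.242e-05
Node n5: branches {R1, R4, R10, R12} → V_5 = -0.001101
Node n6: branches {R2, R5, R13, R14, R17, R18, Itest} → V_6 = 0.005587
Node n7: branches {R9, R17, R19} → V_7 = -0.1011
Node n8: branches {R10, R16} → V_8 = -0.2885
Node n9: branches {R4, R6, R14, R19} → V_9 = -0.0006623
Node n10: branches {R9, R12, R16, Itest} → V_10 = -0.4089

R_eq = 17.94 Ω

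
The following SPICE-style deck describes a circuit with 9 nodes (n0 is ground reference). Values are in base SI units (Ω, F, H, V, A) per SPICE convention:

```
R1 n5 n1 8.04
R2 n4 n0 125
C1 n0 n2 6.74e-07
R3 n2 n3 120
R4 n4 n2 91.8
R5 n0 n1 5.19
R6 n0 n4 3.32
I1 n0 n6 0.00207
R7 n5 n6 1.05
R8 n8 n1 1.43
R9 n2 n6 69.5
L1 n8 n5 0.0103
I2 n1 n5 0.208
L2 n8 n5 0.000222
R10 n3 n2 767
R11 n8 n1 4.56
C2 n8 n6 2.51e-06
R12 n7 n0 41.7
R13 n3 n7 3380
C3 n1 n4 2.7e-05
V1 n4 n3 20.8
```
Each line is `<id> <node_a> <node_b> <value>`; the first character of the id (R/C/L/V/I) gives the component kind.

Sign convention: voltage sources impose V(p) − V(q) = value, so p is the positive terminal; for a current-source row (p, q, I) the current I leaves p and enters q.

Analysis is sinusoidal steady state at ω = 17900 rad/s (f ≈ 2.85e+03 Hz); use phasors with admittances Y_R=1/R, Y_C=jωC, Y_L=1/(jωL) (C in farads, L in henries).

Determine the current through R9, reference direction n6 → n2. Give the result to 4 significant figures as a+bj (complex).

0.07409-0.01906j A

Apply KCL at each of the 8 non-ground nodes and solve the resulting linear system.
Node n1: branches {R1, R5, R8, I2, R11, C3} → V_1 = 0.03508+0.2181j
Node n2: branches {C1, R3, R4, R9, R10} → V_2 = -4.895+2.003j
Node n3: branches {R3, R10, R13, V1} → V_3 = -20.72+0.05506j
Node n4: branches {R2, R4, R6, C3, V1} → V_4 = 0.08258+0.05506j
Node n5: branches {R1, R7, L1, I2, L2} → V_5 = 0.3066+0.6634j
Node n6: branches {I1, R7, R9, C2} → V_6 = 0.2545+0.6784j
Node n7: branches {R12, R13} → V_7 = -0.2525+0.0006710j
Node n8: branches {R8, L1, L2, R11, C2} → V_8 = 0.1463+0.1785j
Source currents: i(V1)=-0.1585-0.01876j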